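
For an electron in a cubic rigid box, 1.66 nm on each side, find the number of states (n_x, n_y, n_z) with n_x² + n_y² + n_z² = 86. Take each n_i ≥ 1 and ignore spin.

degeneracy = 15

The level has n_x² + n_y² + n_z² = 86. The ordered positive-integer solutions are (1, 2, 9), (1, 6, 7), (1, 7, 6), (1, 9, 2), (2, 1, 9), (2, 9, 1), (5, 5, 6), (5, 6, 5), (6, 1, 7), (6, 5, 5), (6, 7, 1), (7, 1, 6), (7, 6, 1), (9, 1, 2), (9, 2, 1).
That gives 15 states.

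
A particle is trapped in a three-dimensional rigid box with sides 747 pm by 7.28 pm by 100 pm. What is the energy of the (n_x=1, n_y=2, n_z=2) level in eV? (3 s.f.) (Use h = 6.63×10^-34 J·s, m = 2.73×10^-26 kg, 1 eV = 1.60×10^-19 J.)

E = 0.954 eV

For a 3D rectangular well E = (h²/8m)·Σ n_i²/L_i² = (6.63×10^-34)²/(8·2.73×10^-26) · [1²/(747 pm)² + 2²/(7.28 pm)² + 2²/(100 pm)²].
Evaluating gives E = 1.527×10^-19 J = 0.954 eV.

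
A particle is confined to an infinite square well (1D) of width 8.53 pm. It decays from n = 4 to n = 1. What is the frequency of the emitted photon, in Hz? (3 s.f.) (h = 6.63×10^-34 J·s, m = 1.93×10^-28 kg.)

f = 8.85×10^16 Hz

E_1 = h²/(8mL²) = 3.913×10^-18 J and ΔE = (4² − 1²)E_1 = 5.869×10^-17 J.
f = ΔE/h = 5.869×10^-17/6.63×10^-34 = 8.85×10^16 Hz.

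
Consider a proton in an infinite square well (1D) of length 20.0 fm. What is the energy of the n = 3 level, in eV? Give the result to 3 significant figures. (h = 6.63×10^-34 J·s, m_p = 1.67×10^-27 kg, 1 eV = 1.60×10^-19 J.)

E_3 = 4.63×10^6 eV

For an infinite well E_n = n²h²/(8m_pL²), so E_1 = h²/(8m_pL²) = (6.63×10^-34)²/(8·1.67×10^-27·(2.00×10^-14 m)²) = 8.225×10^-14 J.
Then E_3 = 3²·E_1 = 9·8.225×10^-14 J = 7.403×10^-13 J.
Converting, E_3 = 7.403×10^-13 J / (1.60×10^-19 J/eV) = 4.63×10^6 eV.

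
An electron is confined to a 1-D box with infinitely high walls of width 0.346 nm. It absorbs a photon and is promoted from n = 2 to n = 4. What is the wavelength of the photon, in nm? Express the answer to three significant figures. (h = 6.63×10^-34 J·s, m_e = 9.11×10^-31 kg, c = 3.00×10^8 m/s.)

E_1 = h²/(8m_eL²) = 5.038×10^-19 J, so ΔE = (4² − 2²)E_1 = 6.046×10^-18 J.
λ = hc/ΔE = (6.63×10^-34·3.00×10^8)/6.046×10^-18 = 3.29×10^-8 m = 32.9 nm.

λ = 32.9 nm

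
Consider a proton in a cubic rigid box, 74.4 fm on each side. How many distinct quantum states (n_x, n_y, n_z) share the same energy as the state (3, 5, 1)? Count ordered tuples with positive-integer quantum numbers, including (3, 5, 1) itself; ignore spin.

The level has n_x² + n_y² + n_z² = 35. The ordered positive-integer solutions are (1, 3, 5), (1, 5, 3), (3, 1, 5), (3, 5, 1), (5, 1, 3), (5, 3, 1).
That gives 6 states.

degeneracy = 6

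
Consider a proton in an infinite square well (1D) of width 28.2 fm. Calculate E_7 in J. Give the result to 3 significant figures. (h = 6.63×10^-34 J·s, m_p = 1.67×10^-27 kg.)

E_7 = 2.03×10^-12 J

For an infinite well E_n = n²h²/(8m_pL²), so E_1 = h²/(8m_pL²) = (6.63×10^-34)²/(8·1.67×10^-27·(2.82×10^-14 m)²) = 4.137×10^-14 J.
Then E_7 = 7²·E_1 = 49·4.137×10^-14 J = 2.03×10^-12 J.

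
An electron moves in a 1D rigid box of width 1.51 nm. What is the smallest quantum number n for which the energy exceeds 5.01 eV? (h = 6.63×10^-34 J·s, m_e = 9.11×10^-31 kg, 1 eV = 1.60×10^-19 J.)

E_1 = h²/(8m_eL²) = 2.645×10^-20 J = 0.1653 eV.
Need n² > 5.01/0.1653 = 30.31, i.e. n > 5.505.
The smallest integer satisfying this is n = 6.

n = 6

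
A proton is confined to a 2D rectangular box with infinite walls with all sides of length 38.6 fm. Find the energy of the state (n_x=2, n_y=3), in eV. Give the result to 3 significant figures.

E = 1.79×10^6 eV

For a 2D rectangular well E = (h²/8m_p)·Σ n_i²/L_i² = (6.626×10^-34)²/(8·1.673×10^-27) · [2²/(38.6 fm)² + 3²/(38.6 fm)²].
Evaluating gives E = 2.862×10^-13 J = 1.79×10^6 eV.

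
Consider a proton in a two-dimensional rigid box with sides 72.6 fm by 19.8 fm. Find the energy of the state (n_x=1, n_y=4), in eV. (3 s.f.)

E = 8.40×10^6 eV

For a 2D rectangular well E = (h²/8m_p)·Σ n_i²/L_i² = (6.626×10^-34)²/(8·1.673×10^-27) · [1²/(72.6 fm)² + 4²/(19.8 fm)²].
Evaluating gives E = 1.345×10^-12 J = 8.40×10^6 eV.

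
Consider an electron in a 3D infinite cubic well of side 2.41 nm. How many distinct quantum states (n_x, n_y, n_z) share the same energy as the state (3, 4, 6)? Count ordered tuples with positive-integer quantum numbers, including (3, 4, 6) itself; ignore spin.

The level has n_x² + n_y² + n_z² = 61. The ordered positive-integer solutions are (3, 4, 6), (3, 6, 4), (4, 3, 6), (4, 6, 3), (6, 3, 4), (6, 4, 3).
That gives 6 states.

degeneracy = 6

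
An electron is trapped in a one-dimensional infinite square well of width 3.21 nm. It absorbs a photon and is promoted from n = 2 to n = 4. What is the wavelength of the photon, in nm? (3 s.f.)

λ = 2.83×10^3 nm

E_1 = h²/(8m_eL²) = 5.847×10^-21 J, so ΔE = (4² − 2²)E_1 = 7.016×10^-20 J.
λ = hc/ΔE = (6.626×10^-34·2.998×10^8)/7.016×10^-20 = 2.83×10^-6 m = 2.83×10^3 nm.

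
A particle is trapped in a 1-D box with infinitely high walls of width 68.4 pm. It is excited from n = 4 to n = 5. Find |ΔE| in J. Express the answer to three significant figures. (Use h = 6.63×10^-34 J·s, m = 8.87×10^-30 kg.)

|ΔE| = 1.19×10^-17 J

E_1 = h²/(8mL²) = 1.324×10^-18 J.
|ΔE| = |4² − 5²|·E_1 = 9·1.324×10^-18 J = 1.19×10^-17 J.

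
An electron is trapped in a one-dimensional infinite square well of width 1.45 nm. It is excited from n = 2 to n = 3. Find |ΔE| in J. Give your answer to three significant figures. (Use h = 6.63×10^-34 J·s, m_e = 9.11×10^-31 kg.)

|ΔE| = 1.43×10^-19 J

E_1 = h²/(8m_eL²) = 2.869×10^-20 J.
|ΔE| = |2² − 3²|·E_1 = 5·2.869×10^-20 J = 1.43×10^-19 J.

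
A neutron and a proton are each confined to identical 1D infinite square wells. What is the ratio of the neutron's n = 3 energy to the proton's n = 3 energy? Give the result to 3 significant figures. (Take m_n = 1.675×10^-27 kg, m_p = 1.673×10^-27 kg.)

0.999

E_n ∝ 1/m at fixed n and L, so the ratio is m_p/m_n = 1.673×10^-27/1.675×10^-27 = 0.999.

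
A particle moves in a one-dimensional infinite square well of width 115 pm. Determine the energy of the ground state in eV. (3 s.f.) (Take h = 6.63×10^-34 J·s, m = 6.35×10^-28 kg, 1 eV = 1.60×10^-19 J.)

E_1 = 0.0409 eV

For an infinite well E_n = n²h²/(8mL²), so E_1 = h²/(8mL²) = (6.63×10^-34)²/(8·6.35×10^-28·(1.15×10^-10 m)²) = 6.543×10^-21 J.
Converting, E_1 = 6.543×10^-21 J / (1.60×10^-19 J/eV) = 0.0409 eV.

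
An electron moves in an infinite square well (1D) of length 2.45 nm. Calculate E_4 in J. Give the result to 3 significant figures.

E_4 = 1.61×10^-19 J

For an infinite well E_n = n²h²/(8m_eL²), so E_1 = h²/(8m_eL²) = (6.626×10^-34)²/(8·9.109×10^-31·(2.45×10^-9 m)²) = 1.004×10^-20 J.
Then E_4 = 4²·E_1 = 16·1.004×10^-20 J = 1.61×10^-19 J.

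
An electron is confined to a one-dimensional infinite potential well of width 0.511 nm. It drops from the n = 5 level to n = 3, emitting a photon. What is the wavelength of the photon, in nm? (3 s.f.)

λ = 53.8 nm

E_1 = h²/(8m_eL²) = 2.307×10^-19 J, so ΔE = (5² − 3²)E_1 = 3.691×10^-18 J.
λ = hc/ΔE = (6.626×10^-34·2.998×10^8)/3.691×10^-18 = 5.38×10^-8 m = 53.8 nm.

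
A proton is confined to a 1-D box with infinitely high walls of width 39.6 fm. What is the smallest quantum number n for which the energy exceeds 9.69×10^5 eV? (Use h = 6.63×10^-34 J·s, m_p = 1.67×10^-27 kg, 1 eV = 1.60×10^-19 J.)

E_1 = h²/(8m_pL²) = 2.098×10^-14 J = 1.311×10^5 eV.
Need n² > 9.69×10^5/1.311×10^5 = 7.391, i.e. n > 2.719.
The smallest integer satisfying this is n = 3.

n = 3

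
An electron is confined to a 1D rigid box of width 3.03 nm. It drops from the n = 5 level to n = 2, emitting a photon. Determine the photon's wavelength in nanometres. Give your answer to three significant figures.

λ = 1.44×10^3 nm

E_1 = h²/(8m_eL²) = 6.562×10^-21 J, so ΔE = (5² − 2²)E_1 = 1.378×10^-19 J.
λ = hc/ΔE = (6.626×10^-34·2.998×10^8)/1.378×10^-19 = 1.44×10^-6 m = 1.44×10^3 nm.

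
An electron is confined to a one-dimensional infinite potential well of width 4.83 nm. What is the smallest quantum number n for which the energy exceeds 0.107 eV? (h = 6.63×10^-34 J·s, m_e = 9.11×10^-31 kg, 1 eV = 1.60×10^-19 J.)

n = 3

E_1 = h²/(8m_eL²) = 2.585×10^-21 J = 0.01616 eV.
Need n² > 0.107/0.01616 = 6.621, i.e. n > 2.573.
The smallest integer satisfying this is n = 3.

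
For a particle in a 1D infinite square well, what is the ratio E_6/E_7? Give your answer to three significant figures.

E_n ∝ n², so E_6/E_7 = 6²/7² = 36/49 = 0.735.

0.735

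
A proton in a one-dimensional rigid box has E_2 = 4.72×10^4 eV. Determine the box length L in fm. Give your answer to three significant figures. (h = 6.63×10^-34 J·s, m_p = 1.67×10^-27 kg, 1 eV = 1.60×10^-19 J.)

L = 132 fm

From E_n = n²h²/(8m_pL²), L = n·h/√(8m_pE_n).
E_2 = 4.72×10^4 eV = 7.552×10^-15 J, so L = 2·6.63×10^-34/√(8·1.67×10^-27·7.552×10^-15) = 1.32×10^-13 m = 132 fm.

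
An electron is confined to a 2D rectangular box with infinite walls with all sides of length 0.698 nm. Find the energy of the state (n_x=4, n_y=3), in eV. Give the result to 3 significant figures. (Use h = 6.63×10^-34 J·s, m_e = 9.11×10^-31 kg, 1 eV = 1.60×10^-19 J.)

For a 2D rectangular well E = (h²/8m_e)·Σ n_i²/L_i² = (6.63×10^-34)²/(8·9.11×10^-31) · [4²/(0.698 nm)² + 3²/(0.698 nm)²].
Evaluating gives E = 3.095×10^-18 J = 19.3 eV.

E = 19.3 eV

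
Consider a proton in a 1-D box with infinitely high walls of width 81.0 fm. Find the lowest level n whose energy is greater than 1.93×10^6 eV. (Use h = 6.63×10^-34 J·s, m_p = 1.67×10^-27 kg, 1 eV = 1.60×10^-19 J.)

E_1 = h²/(8m_pL²) = 5.015×10^-15 J = 3.134×10^4 eV.
Need n² > 1.93×10^6/3.134×10^4 = 61.58, i.e. n > 7.847.
The smallest integer satisfying this is n = 8.

n = 8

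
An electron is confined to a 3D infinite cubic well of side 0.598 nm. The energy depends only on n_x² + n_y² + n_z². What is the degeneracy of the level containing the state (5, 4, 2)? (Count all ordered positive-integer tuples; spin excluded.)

The level has n_x² + n_y² + n_z² = 45. The ordered positive-integer solutions are (2, 4, 5), (2, 5, 4), (4, 2, 5), (4, 5, 2), (5, 2, 4), (5, 4, 2).
That gives 6 states.

degeneracy = 6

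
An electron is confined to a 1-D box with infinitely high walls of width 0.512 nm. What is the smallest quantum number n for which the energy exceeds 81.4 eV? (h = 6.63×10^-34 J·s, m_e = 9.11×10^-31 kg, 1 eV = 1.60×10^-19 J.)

E_1 = h²/(8m_eL²) = 2.301×10^-19 J = 1.438 eV.
Need n² > 81.4/1.438 = 56.61, i.e. n > 7.524.
The smallest integer satisfying this is n = 8.

n = 8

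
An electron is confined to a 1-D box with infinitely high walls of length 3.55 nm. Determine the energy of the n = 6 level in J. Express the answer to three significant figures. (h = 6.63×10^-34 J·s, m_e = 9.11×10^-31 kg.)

For an infinite well E_n = n²h²/(8m_eL²), so E_1 = h²/(8m_eL²) = (6.63×10^-34)²/(8·9.11×10^-31·(3.55×10^-9 m)²) = 4.786×10^-21 J.
Then E_6 = 6²·E_1 = 36·4.786×10^-21 J = 1.72×10^-19 J.

E_6 = 1.72×10^-19 J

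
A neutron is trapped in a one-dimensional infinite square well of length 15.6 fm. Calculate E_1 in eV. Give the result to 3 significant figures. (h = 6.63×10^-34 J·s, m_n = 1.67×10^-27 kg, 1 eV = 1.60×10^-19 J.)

E_1 = 8.45×10^5 eV

For an infinite well E_n = n²h²/(8m_nL²), so E_1 = h²/(8m_nL²) = (6.63×10^-34)²/(8·1.67×10^-27·(1.56×10^-14 m)²) = 1.352×10^-13 J.
Converting, E_1 = 1.352×10^-13 J / (1.60×10^-19 J/eV) = 8.45×10^5 eV.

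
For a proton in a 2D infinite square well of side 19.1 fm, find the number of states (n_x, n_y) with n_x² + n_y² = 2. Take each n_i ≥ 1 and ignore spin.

The level has n_x² + n_y² = 2. The ordered positive-integer solutions are (1, 1).
That gives 1 state.

degeneracy = 1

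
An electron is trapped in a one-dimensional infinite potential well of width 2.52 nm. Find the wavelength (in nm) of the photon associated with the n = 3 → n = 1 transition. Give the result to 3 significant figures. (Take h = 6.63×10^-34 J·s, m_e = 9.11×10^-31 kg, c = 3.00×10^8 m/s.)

λ = 2.62×10^3 nm

E_1 = h²/(8m_eL²) = 9.498×10^-21 J, so ΔE = (3² − 1²)E_1 = 7.598×10^-20 J.
λ = hc/ΔE = (6.63×10^-34·3.00×10^8)/7.598×10^-20 = 2.62×10^-6 m = 2.62×10^3 nm.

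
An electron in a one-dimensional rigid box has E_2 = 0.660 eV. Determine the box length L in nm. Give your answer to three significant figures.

From E_n = n²h²/(8m_eL²), L = n·h/√(8m_eE_n).
E_2 = 0.660 eV = 1.057×10^-19 J, so L = 2·6.626×10^-34/√(8·9.109×10^-31·1.057×10^-19) = 1.51×10^-9 m = 1.51 nm.

L = 1.51 nm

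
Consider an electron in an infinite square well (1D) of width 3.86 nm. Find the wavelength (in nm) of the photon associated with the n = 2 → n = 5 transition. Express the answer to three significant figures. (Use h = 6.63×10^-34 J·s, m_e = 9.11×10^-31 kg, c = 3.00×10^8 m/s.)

λ = 2.34×10^3 nm

E_1 = h²/(8m_eL²) = 4.048×10^-21 J, so ΔE = (5² − 2²)E_1 = 8.501×10^-20 J.
λ = hc/ΔE = (6.63×10^-34·3.00×10^8)/8.501×10^-20 = 2.34×10^-6 m = 2.34×10^3 nm.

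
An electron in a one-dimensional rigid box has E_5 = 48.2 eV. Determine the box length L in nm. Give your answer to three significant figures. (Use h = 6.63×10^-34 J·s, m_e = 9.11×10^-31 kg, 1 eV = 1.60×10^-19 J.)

From E_n = n²h²/(8m_eL²), L = n·h/√(8m_eE_n).
E_5 = 48.2 eV = 7.712×10^-18 J, so L = 5·6.63×10^-34/√(8·9.11×10^-31·7.712×10^-18) = 4.42×10^-10 m = 0.442 nm.

L = 0.442 nm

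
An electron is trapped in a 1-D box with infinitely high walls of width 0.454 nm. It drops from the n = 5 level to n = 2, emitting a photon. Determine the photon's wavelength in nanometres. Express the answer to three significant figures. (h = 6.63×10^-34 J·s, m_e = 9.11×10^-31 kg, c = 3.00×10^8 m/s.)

λ = 32.4 nm

E_1 = h²/(8m_eL²) = 2.926×10^-19 J, so ΔE = (5² − 2²)E_1 = 6.145×10^-18 J.
λ = hc/ΔE = (6.63×10^-34·3.00×10^8)/6.145×10^-18 = 3.24×10^-8 m = 32.4 nm.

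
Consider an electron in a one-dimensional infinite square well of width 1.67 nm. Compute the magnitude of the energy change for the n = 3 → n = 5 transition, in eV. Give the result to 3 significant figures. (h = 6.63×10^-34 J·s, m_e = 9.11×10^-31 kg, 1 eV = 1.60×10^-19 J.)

E_1 = h²/(8m_eL²) = 2.163×10^-20 J.
|ΔE| = |3² − 5²|·E_1 = 16·2.163×10^-20 J = 3.461×10^-19 J = 2.16 eV.

|ΔE| = 2.16 eV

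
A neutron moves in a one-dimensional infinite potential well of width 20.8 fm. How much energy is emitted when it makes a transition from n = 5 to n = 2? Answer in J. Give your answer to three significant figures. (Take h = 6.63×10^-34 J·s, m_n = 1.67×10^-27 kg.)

|ΔE| = 1.60×10^-12 J

E_1 = h²/(8m_nL²) = 7.605×10^-14 J.
|ΔE| = |5² − 2²|·E_1 = 21·7.605×10^-14 J = 1.60×10^-12 J.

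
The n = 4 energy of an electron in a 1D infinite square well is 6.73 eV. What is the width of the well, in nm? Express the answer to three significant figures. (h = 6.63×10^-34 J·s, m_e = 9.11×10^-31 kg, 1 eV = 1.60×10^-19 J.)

From E_n = n²h²/(8m_eL²), L = n·h/√(8m_eE_n).
E_4 = 6.73 eV = 1.077×10^-18 J, so L = 4·6.63×10^-34/√(8·9.11×10^-31·1.077×10^-18) = 9.47×10^-10 m = 0.947 nm.

L = 0.947 nm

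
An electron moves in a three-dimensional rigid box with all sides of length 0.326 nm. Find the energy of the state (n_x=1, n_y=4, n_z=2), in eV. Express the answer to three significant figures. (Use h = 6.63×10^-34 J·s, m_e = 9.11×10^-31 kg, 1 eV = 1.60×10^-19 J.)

E = 74.5 eV

For a 3D rectangular well E = (h²/8m_e)·Σ n_i²/L_i² = (6.63×10^-34)²/(8·9.11×10^-31) · [1²/(0.326 nm)² + 4²/(0.326 nm)² + 2²/(0.326 nm)²].
Evaluating gives E = 1.192×10^-17 J = 74.5 eV.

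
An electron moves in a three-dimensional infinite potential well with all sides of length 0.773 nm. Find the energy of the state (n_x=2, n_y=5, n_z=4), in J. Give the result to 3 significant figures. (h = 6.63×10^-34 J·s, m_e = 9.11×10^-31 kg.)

For a 3D rectangular well E = (h²/8m_e)·Σ n_i²/L_i² = (6.63×10^-34)²/(8·9.11×10^-31) · [2²/(0.773 nm)² + 5²/(0.773 nm)² + 4²/(0.773 nm)²].
Evaluating gives E = 4.54×10^-18 J.

E = 4.54×10^-18 J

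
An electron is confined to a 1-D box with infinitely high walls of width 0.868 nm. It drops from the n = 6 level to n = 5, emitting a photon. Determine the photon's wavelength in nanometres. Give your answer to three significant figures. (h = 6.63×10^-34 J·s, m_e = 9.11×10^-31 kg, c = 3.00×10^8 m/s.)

E_1 = h²/(8m_eL²) = 8.005×10^-20 J, so ΔE = (6² − 5²)E_1 = 8.805×10^-19 J.
λ = hc/ΔE = (6.63×10^-34·3.00×10^8)/8.805×10^-19 = 2.26×10^-7 m = 226 nm.

λ = 226 nm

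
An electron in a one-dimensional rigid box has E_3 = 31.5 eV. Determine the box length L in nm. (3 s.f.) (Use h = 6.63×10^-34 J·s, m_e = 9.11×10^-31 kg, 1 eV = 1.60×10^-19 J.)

From E_n = n²h²/(8m_eL²), L = n·h/√(8m_eE_n).
E_3 = 31.5 eV = 5.040×10^-18 J, so L = 3·6.63×10^-34/√(8·9.11×10^-31·5.040×10^-18) = 3.28×10^-10 m = 0.328 nm.

L = 0.328 nm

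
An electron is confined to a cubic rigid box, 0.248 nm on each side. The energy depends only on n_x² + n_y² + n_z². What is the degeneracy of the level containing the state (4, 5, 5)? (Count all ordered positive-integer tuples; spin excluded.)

degeneracy = 12

The level has n_x² + n_y² + n_z² = 66. The ordered positive-integer solutions are (1, 1, 8), (1, 4, 7), (1, 7, 4), (1, 8, 1), (4, 1, 7), (4, 5, 5), (4, 7, 1), (5, 4, 5), (5, 5, 4), (7, 1, 4), (7, 4, 1), (8, 1, 1).
That gives 12 states.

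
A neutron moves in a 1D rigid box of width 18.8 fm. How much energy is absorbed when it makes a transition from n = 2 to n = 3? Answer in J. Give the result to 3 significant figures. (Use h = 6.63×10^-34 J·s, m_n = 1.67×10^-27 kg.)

E_1 = h²/(8m_nL²) = 9.309×10^-14 J.
|ΔE| = |2² − 3²|·E_1 = 5·9.309×10^-14 J = 4.65×10^-13 J.

|ΔE| = 4.65×10^-13 J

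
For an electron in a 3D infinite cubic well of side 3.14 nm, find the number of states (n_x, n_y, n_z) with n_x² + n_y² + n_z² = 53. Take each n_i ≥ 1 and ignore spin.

degeneracy = 6

The level has n_x² + n_y² + n_z² = 53. The ordered positive-integer solutions are (1, 4, 6), (1, 6, 4), (4, 1, 6), (4, 6, 1), (6, 1, 4), (6, 4, 1).
That gives 6 states.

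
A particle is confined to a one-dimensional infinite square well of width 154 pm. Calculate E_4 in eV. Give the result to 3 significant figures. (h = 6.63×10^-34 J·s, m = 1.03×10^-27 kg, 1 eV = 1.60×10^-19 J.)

For an infinite well E_n = n²h²/(8mL²), so E_1 = h²/(8mL²) = (6.63×10^-34)²/(8·1.03×10^-27·(1.54×10^-10 m)²) = 2.249×10^-21 J.
Then E_4 = 4²·E_1 = 16·2.249×10^-21 J = 3.598×10^-20 J.
Converting, E_4 = 3.598×10^-20 J / (1.60×10^-19 J/eV) = 0.225 eV.

E_4 = 0.225 eV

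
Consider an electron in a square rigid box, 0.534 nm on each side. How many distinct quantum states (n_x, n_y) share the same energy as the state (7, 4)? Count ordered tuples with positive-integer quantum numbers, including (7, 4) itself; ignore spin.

The level has n_x² + n_y² = 65. The ordered positive-integer solutions are (1, 8), (4, 7), (7, 4), (8, 1).
That gives 4 states.

degeneracy = 4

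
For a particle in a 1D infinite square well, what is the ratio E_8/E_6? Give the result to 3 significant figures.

1.78

E_n ∝ n², so E_8/E_6 = 8²/6² = 64/36 = 1.78.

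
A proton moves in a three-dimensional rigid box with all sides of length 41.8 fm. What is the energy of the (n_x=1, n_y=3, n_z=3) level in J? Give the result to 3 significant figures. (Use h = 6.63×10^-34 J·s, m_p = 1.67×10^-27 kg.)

For a 3D rectangular well E = (h²/8m_p)·Σ n_i²/L_i² = (6.63×10^-34)²/(8·1.67×10^-27) · [1²/(41.8 fm)² + 3²/(41.8 fm)² + 3²/(41.8 fm)²].
Evaluating gives E = 3.58×10^-13 J.

E = 3.58×10^-13 J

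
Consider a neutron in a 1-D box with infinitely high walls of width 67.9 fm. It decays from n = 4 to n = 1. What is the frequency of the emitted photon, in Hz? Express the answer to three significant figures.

E_1 = h²/(8m_nL²) = 7.107×10^-15 J and ΔE = (4² − 1²)E_1 = 1.066×10^-13 J.
f = ΔE/h = 1.066×10^-13/6.626×10^-34 = 1.61×10^20 Hz.

f = 1.61×10^20 Hz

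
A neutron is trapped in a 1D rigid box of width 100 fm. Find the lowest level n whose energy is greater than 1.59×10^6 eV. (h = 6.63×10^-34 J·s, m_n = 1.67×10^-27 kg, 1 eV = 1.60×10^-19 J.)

E_1 = h²/(8m_nL²) = 3.290×10^-15 J = 2.056×10^4 eV.
Need n² > 1.59×10^6/2.056×10^4 = 77.33, i.e. n > 8.794.
The smallest integer satisfying this is n = 9.

n = 9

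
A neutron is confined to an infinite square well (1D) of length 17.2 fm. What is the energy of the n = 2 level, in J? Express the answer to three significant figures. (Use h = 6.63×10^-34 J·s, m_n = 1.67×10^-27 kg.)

E_2 = 4.45×10^-13 J

For an infinite well E_n = n²h²/(8m_nL²), so E_1 = h²/(8m_nL²) = (6.63×10^-34)²/(8·1.67×10^-27·(1.72×10^-14 m)²) = 1.112×10^-13 J.
Then E_2 = 2²·E_1 = 4·1.112×10^-13 J = 4.45×10^-13 J.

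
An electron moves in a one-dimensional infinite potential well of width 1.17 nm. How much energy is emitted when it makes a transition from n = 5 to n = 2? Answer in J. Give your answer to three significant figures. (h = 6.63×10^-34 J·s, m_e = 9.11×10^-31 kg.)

E_1 = h²/(8m_eL²) = 4.406×10^-20 J.
|ΔE| = |5² − 2²|·E_1 = 21·4.406×10^-20 J = 9.25×10^-19 J.

|ΔE| = 9.25×10^-19 J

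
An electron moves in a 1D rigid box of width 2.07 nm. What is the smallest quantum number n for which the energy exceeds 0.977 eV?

n = 4

E_1 = h²/(8m_eL²) = 1.406×10^-20 J = 0.08777 eV.
Need n² > 0.977/0.08777 = 11.13, i.e. n > 3.336.
The smallest integer satisfying this is n = 4.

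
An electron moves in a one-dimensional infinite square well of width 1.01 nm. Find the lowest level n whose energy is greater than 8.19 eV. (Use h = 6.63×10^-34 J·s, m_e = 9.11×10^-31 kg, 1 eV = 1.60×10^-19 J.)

n = 5

E_1 = h²/(8m_eL²) = 5.913×10^-20 J = 0.3696 eV.
Need n² > 8.19/0.3696 = 22.16, i.e. n > 4.707.
The smallest integer satisfying this is n = 5.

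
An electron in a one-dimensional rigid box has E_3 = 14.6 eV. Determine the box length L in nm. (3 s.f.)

L = 0.481 nm

From E_n = n²h²/(8m_eL²), L = n·h/√(8m_eE_n).
E_3 = 14.6 eV = 2.339×10^-18 J, so L = 3·6.626×10^-34/√(8·9.109×10^-31·2.339×10^-18) = 4.81×10^-10 m = 0.481 nm.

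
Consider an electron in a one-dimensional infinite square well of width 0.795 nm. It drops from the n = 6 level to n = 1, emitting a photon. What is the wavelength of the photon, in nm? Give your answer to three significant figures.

λ = 59.5 nm

E_1 = h²/(8m_eL²) = 9.533×10^-20 J, so ΔE = (6² − 1²)E_1 = 3.337×10^-18 J.
λ = hc/ΔE = (6.626×10^-34·2.998×10^8)/3.337×10^-18 = 5.95×10^-8 m = 59.5 nm.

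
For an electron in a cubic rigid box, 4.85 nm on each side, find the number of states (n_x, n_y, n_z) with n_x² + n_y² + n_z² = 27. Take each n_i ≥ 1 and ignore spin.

The level has n_x² + n_y² + n_z² = 27. The ordered positive-integer solutions are (1, 1, 5), (1, 5, 1), (3, 3, 3), (5, 1, 1).
That gives 4 states.

degeneracy = 4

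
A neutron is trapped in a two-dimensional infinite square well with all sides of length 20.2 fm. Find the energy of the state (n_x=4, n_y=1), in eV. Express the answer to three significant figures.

E = 8.52×10^6 eV

For a 2D rectangular well E = (h²/8m_n)·Σ n_i²/L_i² = (6.626×10^-34)²/(8·1.675×10^-27) · [4²/(20.2 fm)² + 1²/(20.2 fm)²].
Evaluating gives E = 1.365×10^-12 J = 8.52×10^6 eV.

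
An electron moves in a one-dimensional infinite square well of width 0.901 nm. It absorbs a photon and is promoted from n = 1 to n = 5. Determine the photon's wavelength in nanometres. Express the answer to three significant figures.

E_1 = h²/(8m_eL²) = 7.422×10^-20 J, so ΔE = (5² − 1²)E_1 = 1.781×10^-18 J.
λ = hc/ΔE = (6.626×10^-34·2.998×10^8)/1.781×10^-18 = 1.12×10^-7 m = 112 nm.

λ = 112 nm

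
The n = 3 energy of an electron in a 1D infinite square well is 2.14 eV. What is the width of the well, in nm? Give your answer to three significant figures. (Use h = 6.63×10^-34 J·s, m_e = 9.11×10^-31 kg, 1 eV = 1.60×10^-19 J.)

L = 1.26 nm

From E_n = n²h²/(8m_eL²), L = n·h/√(8m_eE_n).
E_3 = 2.14 eV = 3.424×10^-19 J, so L = 3·6.63×10^-34/√(8·9.11×10^-31·3.424×10^-19) = 1.26×10^-9 m = 1.26 nm.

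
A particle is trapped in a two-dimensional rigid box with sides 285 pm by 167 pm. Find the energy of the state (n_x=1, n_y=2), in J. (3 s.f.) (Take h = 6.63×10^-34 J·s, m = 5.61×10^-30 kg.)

E = 1.53×10^-18 J

For a 2D rectangular well E = (h²/8m)·Σ n_i²/L_i² = (6.63×10^-34)²/(8·5.61×10^-30) · [1²/(285 pm)² + 2²/(167 pm)²].
Evaluating gives E = 1.53×10^-18 J.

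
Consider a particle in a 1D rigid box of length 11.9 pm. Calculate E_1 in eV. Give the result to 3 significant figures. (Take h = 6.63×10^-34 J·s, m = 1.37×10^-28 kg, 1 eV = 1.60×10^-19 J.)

E_1 = 17.7 eV

For an infinite well E_n = n²h²/(8mL²), so E_1 = h²/(8mL²) = (6.63×10^-34)²/(8·1.37×10^-28·(1.19×10^-11 m)²) = 2.832×10^-18 J.
Converting, E_1 = 2.832×10^-18 J / (1.60×10^-19 J/eV) = 17.7 eV.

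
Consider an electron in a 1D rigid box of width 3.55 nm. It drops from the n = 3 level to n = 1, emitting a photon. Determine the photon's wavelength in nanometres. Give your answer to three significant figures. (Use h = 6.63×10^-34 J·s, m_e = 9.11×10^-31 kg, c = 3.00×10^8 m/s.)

λ = 5.19×10^3 nm

E_1 = h²/(8m_eL²) = 4.786×10^-21 J, so ΔE = (3² − 1²)E_1 = 3.829×10^-20 J.
λ = hc/ΔE = (6.63×10^-34·3.00×10^8)/3.829×10^-20 = 5.19×10^-6 m = 5.19×10^3 nm.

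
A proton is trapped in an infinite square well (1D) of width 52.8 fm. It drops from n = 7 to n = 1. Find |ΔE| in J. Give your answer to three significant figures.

E_1 = h²/(8m_pL²) = 1.177×10^-14 J.
|ΔE| = |7² − 1²|·E_1 = 48·1.177×10^-14 J = 5.65×10^-13 J.

|ΔE| = 5.65×10^-13 J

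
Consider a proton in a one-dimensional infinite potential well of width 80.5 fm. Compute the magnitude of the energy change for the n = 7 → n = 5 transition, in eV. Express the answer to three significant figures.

E_1 = h²/(8m_pL²) = 5.062×10^-15 J.
|ΔE| = |7² − 5²|·E_1 = 24·5.062×10^-15 J = 1.215×10^-13 J = 7.58×10^5 eV.

|ΔE| = 7.58×10^5 eV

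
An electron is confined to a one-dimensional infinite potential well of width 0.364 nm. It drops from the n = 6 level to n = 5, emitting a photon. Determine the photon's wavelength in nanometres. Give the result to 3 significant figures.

E_1 = h²/(8m_eL²) = 4.547×10^-19 J, so ΔE = (6² − 5²)E_1 = 5.002×10^-18 J.
λ = hc/ΔE = (6.626×10^-34·2.998×10^8)/5.002×10^-18 = 3.97×10^-8 m = 39.7 nm.

λ = 39.7 nm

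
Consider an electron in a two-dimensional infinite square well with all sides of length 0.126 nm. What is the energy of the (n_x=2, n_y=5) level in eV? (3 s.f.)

E = 687 eV

For a 2D rectangular well E = (h²/8m_e)·Σ n_i²/L_i² = (6.626×10^-34)²/(8·9.109×10^-31) · [2²/(0.126 nm)² + 5²/(0.126 nm)²].
Evaluating gives E = 1.101×10^-16 J = 687 eV.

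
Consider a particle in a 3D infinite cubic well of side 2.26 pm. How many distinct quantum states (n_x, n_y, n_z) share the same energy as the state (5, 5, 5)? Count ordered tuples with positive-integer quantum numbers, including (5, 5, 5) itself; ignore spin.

The level has n_x² + n_y² + n_z² = 75. The ordered positive-integer solutions are (1, 5, 7), (1, 7, 5), (5, 1, 7), (5, 5, 5), (5, 7, 1), (7, 1, 5), (7, 5, 1).
That gives 7 states.

degeneracy = 7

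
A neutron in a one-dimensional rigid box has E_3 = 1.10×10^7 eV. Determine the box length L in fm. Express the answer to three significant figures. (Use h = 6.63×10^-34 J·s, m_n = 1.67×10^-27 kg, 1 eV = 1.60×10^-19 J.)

L = 13.0 fm

From E_n = n²h²/(8m_nL²), L = n·h/√(8m_nE_n).
E_3 = 1.10×10^7 eV = 1.760×10^-12 J, so L = 3·6.63×10^-34/√(8·1.67×10^-27·1.760×10^-12) = 1.30×10^-14 m = 13.0 fm.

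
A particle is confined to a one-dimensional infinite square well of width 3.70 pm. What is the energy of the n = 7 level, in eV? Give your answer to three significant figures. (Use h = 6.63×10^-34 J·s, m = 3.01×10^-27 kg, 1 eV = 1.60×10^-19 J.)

E_7 = 408 eV

For an infinite well E_n = n²h²/(8mL²), so E_1 = h²/(8mL²) = (6.63×10^-34)²/(8·3.01×10^-27·(3.70×10^-12 m)²) = 1.333×10^-18 J.
Then E_7 = 7²·E_1 = 49·1.333×10^-18 J = 6.532×10^-17 J.
Converting, E_7 = 6.532×10^-17 J / (1.60×10^-19 J/eV) = 408 eV.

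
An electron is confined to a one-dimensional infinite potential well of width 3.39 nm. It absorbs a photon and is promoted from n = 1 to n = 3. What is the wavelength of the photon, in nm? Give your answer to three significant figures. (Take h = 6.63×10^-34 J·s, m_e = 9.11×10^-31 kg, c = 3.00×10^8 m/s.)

E_1 = h²/(8m_eL²) = 5.248×10^-21 J, so ΔE = (3² − 1²)E_1 = 4.198×10^-20 J.
λ = hc/ΔE = (6.63×10^-34·3.00×10^8)/4.198×10^-20 = 4.74×10^-6 m = 4.74×10^3 nm.

λ = 4.74×10^3 nm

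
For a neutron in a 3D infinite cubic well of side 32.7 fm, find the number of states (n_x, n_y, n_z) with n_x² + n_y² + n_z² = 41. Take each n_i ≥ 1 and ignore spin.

The level has n_x² + n_y² + n_z² = 41. The ordered positive-integer solutions are (1, 2, 6), (1, 6, 2), (2, 1, 6), (2, 6, 1), (3, 4, 4), (4, 3, 4), (4, 4, 3), (6, 1, 2), (6, 2, 1).
That gives 9 states.

degeneracy = 9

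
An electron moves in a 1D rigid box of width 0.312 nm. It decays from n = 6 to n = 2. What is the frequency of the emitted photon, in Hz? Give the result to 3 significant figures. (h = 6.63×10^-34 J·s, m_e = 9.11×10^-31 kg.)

f = 2.99×10^16 Hz

E_1 = h²/(8m_eL²) = 6.196×10^-19 J and ΔE = (6² − 2²)E_1 = 1.983×10^-17 J.
f = ΔE/h = 1.983×10^-17/6.63×10^-34 = 2.99×10^16 Hz.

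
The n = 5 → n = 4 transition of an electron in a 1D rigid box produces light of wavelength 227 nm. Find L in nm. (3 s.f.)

L = 0.787 nm

The photon carries ΔE = hc/λ = 6.626×10^-34·2.998×10^8/2.27×10^-7 m = 8.751×10^-19 J.
Since ΔE = (5² − 4²)E_1, E_1 = 9.723×10^-20 J, and L = h/√(8m_eE_1) = 7.87×10^-10 m = 0.787 nm.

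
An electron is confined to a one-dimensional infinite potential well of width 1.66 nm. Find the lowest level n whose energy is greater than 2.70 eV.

n = 5

E_1 = h²/(8m_eL²) = 2.186×10^-20 J = 0.1365 eV.
Need n² > 2.70/0.1365 = 19.78, i.e. n > 4.447.
The smallest integer satisfying this is n = 5.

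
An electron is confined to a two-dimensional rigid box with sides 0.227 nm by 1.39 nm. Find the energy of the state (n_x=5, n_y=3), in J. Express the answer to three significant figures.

E = 2.95×10^-17 J

For a 2D rectangular well E = (h²/8m_e)·Σ n_i²/L_i² = (6.626×10^-34)²/(8·9.109×10^-31) · [5²/(0.227 nm)² + 3²/(1.39 nm)²].
Evaluating gives E = 2.95×10^-17 J.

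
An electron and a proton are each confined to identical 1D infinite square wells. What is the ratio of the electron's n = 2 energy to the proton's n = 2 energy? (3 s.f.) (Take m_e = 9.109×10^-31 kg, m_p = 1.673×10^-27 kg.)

E_n ∝ 1/m at fixed n and L, so the ratio is m_p/m_e = 1.673×10^-27/9.109×10^-31 = 1.84×10^3.

1.84×10^3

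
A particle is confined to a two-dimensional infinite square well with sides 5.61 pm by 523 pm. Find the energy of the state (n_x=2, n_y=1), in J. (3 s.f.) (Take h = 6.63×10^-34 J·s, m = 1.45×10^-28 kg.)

E = 4.82×10^-17 J

For a 2D rectangular well E = (h²/8m)·Σ n_i²/L_i² = (6.63×10^-34)²/(8·1.45×10^-28) · [2²/(5.61 pm)² + 1²/(523 pm)²].
Evaluating gives E = 4.82×10^-17 J.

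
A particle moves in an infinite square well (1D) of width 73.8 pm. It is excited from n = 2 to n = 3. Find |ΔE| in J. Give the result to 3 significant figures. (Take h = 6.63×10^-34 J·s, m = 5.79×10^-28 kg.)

E_1 = h²/(8mL²) = 1.742×10^-20 J.
|ΔE| = |2² − 3²|·E_1 = 5·1.742×10^-20 J = 8.71×10^-20 J.

|ΔE| = 8.71×10^-20 J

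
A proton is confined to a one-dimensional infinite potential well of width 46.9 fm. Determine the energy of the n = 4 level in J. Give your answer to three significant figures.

For an infinite well E_n = n²h²/(8m_pL²), so E_1 = h²/(8m_pL²) = (6.626×10^-34)²/(8·1.673×10^-27·(4.69×10^-14 m)²) = 1.491×10^-14 J.
Then E_4 = 4²·E_1 = 16·1.491×10^-14 J = 2.39×10^-13 J.

E_4 = 2.39×10^-13 J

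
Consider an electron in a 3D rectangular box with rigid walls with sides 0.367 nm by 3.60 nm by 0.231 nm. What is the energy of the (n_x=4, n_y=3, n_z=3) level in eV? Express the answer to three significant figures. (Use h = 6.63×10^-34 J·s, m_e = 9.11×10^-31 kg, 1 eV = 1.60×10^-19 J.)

For a 3D rectangular well E = (h²/8m_e)·Σ n_i²/L_i² = (6.63×10^-34)²/(8·9.11×10^-31) · [4²/(0.367 nm)² + 3²/(3.60 nm)² + 3²/(0.231 nm)²].
Evaluating gives E = 1.738×10^-17 J = 109 eV.

E = 109 eV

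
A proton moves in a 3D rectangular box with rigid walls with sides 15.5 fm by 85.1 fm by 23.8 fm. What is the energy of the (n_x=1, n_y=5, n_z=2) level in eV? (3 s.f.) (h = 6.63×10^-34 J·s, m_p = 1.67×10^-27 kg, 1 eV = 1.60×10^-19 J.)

E = 3.02×10^6 eV

For a 3D rectangular well E = (h²/8m_p)·Σ n_i²/L_i² = (6.63×10^-34)²/(8·1.67×10^-27) · [1²/(15.5 fm)² + 5²/(85.1 fm)² + 2²/(23.8 fm)²].
Evaluating gives E = 4.829×10^-13 J = 3.02×10^6 eV.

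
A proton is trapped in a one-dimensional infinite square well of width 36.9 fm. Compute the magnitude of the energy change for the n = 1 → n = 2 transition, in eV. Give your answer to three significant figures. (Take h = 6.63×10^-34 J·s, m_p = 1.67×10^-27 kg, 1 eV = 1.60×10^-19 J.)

E_1 = h²/(8m_pL²) = 2.416×10^-14 J.
|ΔE| = |1² − 2²|·E_1 = 3·2.416×10^-14 J = 7.248×10^-14 J = 4.53×10^5 eV.

|ΔE| = 4.53×10^5 eV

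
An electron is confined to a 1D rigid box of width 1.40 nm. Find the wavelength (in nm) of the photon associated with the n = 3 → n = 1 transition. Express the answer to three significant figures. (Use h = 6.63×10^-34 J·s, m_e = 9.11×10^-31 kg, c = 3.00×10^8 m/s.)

λ = 808 nm

E_1 = h²/(8m_eL²) = 3.077×10^-20 J, so ΔE = (3² − 1²)E_1 = 2.462×10^-19 J.
λ = hc/ΔE = (6.63×10^-34·3.00×10^8)/2.462×10^-19 = 8.08×10^-7 m = 808 nm.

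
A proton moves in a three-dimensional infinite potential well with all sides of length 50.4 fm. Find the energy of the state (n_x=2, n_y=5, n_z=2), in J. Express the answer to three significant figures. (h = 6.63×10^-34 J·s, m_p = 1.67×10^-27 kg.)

E = 4.27×10^-13 J

For a 3D rectangular well E = (h²/8m_p)·Σ n_i²/L_i² = (6.63×10^-34)²/(8·1.67×10^-27) · [2²/(50.4 fm)² + 5²/(50.4 fm)² + 2²/(50.4 fm)²].
Evaluating gives E = 4.27×10^-13 J.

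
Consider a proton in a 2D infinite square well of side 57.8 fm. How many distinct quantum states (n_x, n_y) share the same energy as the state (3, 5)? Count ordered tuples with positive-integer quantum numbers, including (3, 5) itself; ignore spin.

degeneracy = 2

The level has n_x² + n_y² = 34. The ordered positive-integer solutions are (3, 5), (5, 3).
That gives 2 states.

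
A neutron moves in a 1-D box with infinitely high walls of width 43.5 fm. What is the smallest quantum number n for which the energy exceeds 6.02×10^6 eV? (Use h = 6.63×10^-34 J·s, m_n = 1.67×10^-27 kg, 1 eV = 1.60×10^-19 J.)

n = 8

E_1 = h²/(8m_nL²) = 1.739×10^-14 J = 1.087×10^5 eV.
Need n² > 6.02×10^6/1.087×10^5 = 55.38, i.e. n > 7.442.
The smallest integer satisfying this is n = 8.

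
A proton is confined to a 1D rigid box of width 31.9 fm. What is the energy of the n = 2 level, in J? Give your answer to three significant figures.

For an infinite well E_n = n²h²/(8m_pL²), so E_1 = h²/(8m_pL²) = (6.626×10^-34)²/(8·1.673×10^-27·(3.19×10^-14 m)²) = 3.224×10^-14 J.
Then E_2 = 2²·E_1 = 4·3.224×10^-14 J = 1.29×10^-13 J.

E_2 = 1.29×10^-13 J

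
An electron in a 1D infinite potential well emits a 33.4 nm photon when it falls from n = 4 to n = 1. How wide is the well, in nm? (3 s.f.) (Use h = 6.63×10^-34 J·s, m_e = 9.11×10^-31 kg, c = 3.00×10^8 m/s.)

L = 0.390 nm

The photon carries ΔE = hc/λ = 6.63×10^-34·3.00×10^8/3.34×10^-8 m = 5.955×10^-18 J.
Since ΔE = (4² − 1²)E_1, E_1 = 3.970×10^-19 J, and L = h/√(8m_eE_1) = 3.90×10^-10 m = 0.390 nm.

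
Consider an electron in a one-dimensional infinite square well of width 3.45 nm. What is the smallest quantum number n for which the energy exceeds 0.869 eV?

n = 6

E_1 = h²/(8m_eL²) = 5.062×10^-21 J = 0.03160 eV.
Need n² > 0.869/0.03160 = 27.50, i.e. n > 5.244.
The smallest integer satisfying this is n = 6.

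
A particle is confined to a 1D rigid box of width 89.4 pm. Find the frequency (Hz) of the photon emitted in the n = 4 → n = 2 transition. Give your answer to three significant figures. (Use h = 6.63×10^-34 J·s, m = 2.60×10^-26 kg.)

E_1 = h²/(8mL²) = 2.644×10^-22 J and ΔE = (4² − 2²)E_1 = 3.173×10^-21 J.
f = ΔE/h = 3.173×10^-21/6.63×10^-34 = 4.79×10^12 Hz.

f = 4.79×10^12 Hz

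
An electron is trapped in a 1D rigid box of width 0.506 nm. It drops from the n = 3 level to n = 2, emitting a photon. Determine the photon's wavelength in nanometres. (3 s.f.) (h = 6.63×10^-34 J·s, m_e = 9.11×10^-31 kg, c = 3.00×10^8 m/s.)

λ = 169 nm

E_1 = h²/(8m_eL²) = 2.356×10^-19 J, so ΔE = (3² − 2²)E_1 = 1.178×10^-18 J.
λ = hc/ΔE = (6.63×10^-34·3.00×10^8)/1.178×10^-18 = 1.69×10^-7 m = 169 nm.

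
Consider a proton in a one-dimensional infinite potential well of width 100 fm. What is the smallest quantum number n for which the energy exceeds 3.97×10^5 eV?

n = 5

E_1 = h²/(8m_pL²) = 3.280×10^-15 J = 2.047×10^4 eV.
Need n² > 3.97×10^5/2.047×10^4 = 19.39, i.e. n > 4.403.
The smallest integer satisfying this is n = 5.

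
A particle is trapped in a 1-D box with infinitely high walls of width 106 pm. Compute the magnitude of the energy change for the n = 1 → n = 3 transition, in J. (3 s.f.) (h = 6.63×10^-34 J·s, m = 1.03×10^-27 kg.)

E_1 = h²/(8mL²) = 4.748×10^-21 J.
|ΔE| = |1² − 3²|·E_1 = 8·4.748×10^-21 J = 3.80×10^-20 J.

|ΔE| = 3.80×10^-20 J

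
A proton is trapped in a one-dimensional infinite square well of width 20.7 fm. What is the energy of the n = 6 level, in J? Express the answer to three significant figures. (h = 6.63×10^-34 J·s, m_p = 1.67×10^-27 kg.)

For an infinite well E_n = n²h²/(8m_pL²), so E_1 = h²/(8m_pL²) = (6.63×10^-34)²/(8·1.67×10^-27·(2.07×10^-14 m)²) = 7.679×10^-14 J.
Then E_6 = 6²·E_1 = 36·7.679×10^-14 J = 2.76×10^-12 J.

E_6 = 2.76×10^-12 J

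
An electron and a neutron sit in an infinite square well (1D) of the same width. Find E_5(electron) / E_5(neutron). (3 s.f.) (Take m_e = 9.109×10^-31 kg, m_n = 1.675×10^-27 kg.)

1.84×10^3

E_n ∝ 1/m at fixed n and L, so the ratio is m_n/m_e = 1.675×10^-27/9.109×10^-31 = 1.84×10^3.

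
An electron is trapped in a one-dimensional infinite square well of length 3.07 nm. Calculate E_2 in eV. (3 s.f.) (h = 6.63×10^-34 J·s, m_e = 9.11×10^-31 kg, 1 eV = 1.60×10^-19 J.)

E_2 = 0.160 eV

For an infinite well E_n = n²h²/(8m_eL²), so E_1 = h²/(8m_eL²) = (6.63×10^-34)²/(8·9.11×10^-31·(3.07×10^-9 m)²) = 6.399×10^-21 J.
Then E_2 = 2²·E_1 = 4·6.399×10^-21 J = 2.560×10^-20 J.
Converting, E_2 = 2.560×10^-20 J / (1.60×10^-19 J/eV) = 0.160 eV.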